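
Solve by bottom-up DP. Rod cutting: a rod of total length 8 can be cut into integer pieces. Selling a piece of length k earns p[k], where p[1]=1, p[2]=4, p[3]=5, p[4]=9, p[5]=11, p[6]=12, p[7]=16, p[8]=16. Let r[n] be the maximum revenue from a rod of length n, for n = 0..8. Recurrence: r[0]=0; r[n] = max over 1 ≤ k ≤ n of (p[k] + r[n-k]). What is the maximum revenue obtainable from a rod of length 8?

18

   n    0    1    2    3    4    5    6    7    8
r[n]    0    1    4    5    9   11   13   16   18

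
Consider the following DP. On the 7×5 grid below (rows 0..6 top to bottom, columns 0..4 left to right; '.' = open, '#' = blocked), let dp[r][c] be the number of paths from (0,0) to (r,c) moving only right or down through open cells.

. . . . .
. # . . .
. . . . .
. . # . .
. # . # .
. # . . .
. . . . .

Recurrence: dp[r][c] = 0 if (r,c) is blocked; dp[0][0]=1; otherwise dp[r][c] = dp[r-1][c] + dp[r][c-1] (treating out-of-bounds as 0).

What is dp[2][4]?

7

r\c   0   1   2   3   4
  0   1   1   1   1   1
  1   1   0   1   2   3
  2   1   1   2   4   7
  3   1   2   0   4  11
  4   1   0   0   0  11
  5   1   0   0   0  11
  6   1   1   1   1  12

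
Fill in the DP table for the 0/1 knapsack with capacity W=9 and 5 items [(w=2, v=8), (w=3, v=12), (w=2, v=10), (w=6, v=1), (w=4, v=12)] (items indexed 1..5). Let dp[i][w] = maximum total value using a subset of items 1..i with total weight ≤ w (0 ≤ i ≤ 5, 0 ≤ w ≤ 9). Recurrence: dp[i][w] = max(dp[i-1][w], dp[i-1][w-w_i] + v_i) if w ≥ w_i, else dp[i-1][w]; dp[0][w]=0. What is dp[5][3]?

i\w   0   1   2   3   4   5   6   7   8   9
  0   0   0   0   0   0   0   0   0   0   0
  1   0   0   8   8   8   8   8   8   8   8
  2   0   0   8  12  12  20  20  20  20  20
  3   0   0  10  12  18  22  22  30  30  30
  4   0   0  10  12  18  22  22  30  30  30
  5   0   0  10  12  18  22  22  30  30  34

12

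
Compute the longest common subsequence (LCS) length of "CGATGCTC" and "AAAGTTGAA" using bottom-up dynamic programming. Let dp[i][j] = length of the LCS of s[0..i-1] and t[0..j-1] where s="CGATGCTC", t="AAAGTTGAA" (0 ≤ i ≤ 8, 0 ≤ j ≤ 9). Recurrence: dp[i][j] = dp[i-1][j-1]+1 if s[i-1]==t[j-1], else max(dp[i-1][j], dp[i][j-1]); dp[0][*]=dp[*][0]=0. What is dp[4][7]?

   ''  A  A  A  G  T  T  G  A  A
''  0  0  0  0  0  0  0  0  0  0
 C  0  0  0  0  0  0  0  0  0  0
 G  0  0  0  0  1  1  1  1  1  1
 A  0  1  1  1  1  1  1  1  2  2
 T  0  1  1  1  1  2  2  2  2  2
 G  0  1  1  1  2  2  2  3  3  3
 C  0  1  1  1  2  2  2  3  3  3
 T  0  1  1  1  2  3  3  3  3  3
 C  0  1  1  1  2  3  3  3  3  3

2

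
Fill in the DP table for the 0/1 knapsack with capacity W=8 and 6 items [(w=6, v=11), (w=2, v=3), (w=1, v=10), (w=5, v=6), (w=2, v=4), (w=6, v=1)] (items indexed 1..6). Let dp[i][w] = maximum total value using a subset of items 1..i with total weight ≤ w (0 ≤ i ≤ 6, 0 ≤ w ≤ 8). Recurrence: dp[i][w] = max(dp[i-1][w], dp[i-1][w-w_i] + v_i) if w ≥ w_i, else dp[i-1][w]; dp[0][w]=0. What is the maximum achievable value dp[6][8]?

i\w   0   1   2   3   4   5   6   7   8
  0   0   0   0   0   0   0   0   0   0
  1   0   0   0   0   0   0  11  11  11
  2   0   0   3   3   3   3  11  11  14
  3   0  10  10  13  13  13  13  21  21
  4   0  10  10  13  13  13  16  21  21
  5   0  10  10  14  14  17  17  21  21
  6   0  10  10  14  14  17  17  21  21

21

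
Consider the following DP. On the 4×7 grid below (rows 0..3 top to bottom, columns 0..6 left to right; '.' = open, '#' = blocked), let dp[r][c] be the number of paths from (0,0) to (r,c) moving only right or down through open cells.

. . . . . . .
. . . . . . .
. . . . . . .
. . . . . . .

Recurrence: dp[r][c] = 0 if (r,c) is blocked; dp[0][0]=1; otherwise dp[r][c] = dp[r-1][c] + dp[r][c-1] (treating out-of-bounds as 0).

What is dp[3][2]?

r\c   0   1   2   3   4   5   6
  0   1   1   1   1   1   1   1
  1   1   2   3   4   5   6   7
  2   1   3   6  10  15  21  28
  3   1   4  10  20  35  56  84

10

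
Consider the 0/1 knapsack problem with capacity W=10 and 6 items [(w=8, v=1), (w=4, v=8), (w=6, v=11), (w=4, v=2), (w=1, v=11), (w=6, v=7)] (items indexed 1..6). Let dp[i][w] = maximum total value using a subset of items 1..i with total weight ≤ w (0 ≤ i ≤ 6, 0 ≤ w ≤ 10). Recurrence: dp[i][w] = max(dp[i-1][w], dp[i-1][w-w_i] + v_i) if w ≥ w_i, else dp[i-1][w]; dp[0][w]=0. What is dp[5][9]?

22

i\w   0   1   2   3   4   5   6   7   8   9  10
  0   0   0   0   0   0   0   0   0   0   0   0
  1   0   0   0   0   0   0   0   0   1   1   1
  2   0   0   0   0   8   8   8   8   8   8   8
  3   0   0   0   0   8   8  11  11  11  11  19
  4   0   0   0   0   8   8  11  11  11  11  19
  5   0  11  11  11  11  19  19  22  22  22  22
  6   0  11  11  11  11  19  19  22  22  22  22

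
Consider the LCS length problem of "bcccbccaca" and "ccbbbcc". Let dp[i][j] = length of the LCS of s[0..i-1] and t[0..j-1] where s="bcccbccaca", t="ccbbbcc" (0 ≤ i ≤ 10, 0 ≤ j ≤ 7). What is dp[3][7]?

   ''  c  c  b  b  b  c  c
''  0  0  0  0  0  0  0  0
 b  0  0  0  1  1  1  1  1
 c  0  1  1  1  1  1  2  2
 c  0  1  2  2  2  2  2  3
 c  0  1  2  2  2  2  3  3
 b  0  1  2  3  3  3  3  3
 c  0  1  2  3  3  3  4  4
 c  0  1  2  3  3  3  4  5
 a  0  1  2  3  3  3  4  5
 c  0  1  2  3  3  3  4  5
 a  0  1  2  3  3  3  4  5

3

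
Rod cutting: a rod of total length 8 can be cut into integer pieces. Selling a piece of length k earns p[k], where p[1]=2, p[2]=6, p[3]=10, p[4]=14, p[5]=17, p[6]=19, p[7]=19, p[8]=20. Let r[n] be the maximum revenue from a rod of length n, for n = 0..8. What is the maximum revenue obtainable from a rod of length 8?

   n    0    1    2    3    4    5    6    7    8
r[n]    0    2    6   10   14   17   20   24   28

28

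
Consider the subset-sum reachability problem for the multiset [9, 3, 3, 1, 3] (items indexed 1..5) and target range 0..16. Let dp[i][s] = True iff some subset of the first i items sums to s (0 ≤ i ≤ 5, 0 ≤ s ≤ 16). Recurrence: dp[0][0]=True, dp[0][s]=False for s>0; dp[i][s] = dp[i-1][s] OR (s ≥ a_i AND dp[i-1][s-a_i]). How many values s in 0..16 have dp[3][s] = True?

6

i\s   0   1   2   3   4   5   6   7   8   9  10  11  12  13  14  15  16
  0   T   F   F   F   F   F   F   F   F   F   F   F   F   F   F   F   F
  1   T   F   F   F   F   F   F   F   F   T   F   F   F   F   F   F   F
  2   T   F   F   T   F   F   F   F   F   T   F   F   T   F   F   F   F
  3   T   F   F   T   F   F   T   F   F   T   F   F   T   F   F   T   F
  4   T   T   F   T   T   F   T   T   F   T   T   F   T   T   F   T   T
  5   T   T   F   T   T   F   T   T   F   T   T   F   T   T   F   T   T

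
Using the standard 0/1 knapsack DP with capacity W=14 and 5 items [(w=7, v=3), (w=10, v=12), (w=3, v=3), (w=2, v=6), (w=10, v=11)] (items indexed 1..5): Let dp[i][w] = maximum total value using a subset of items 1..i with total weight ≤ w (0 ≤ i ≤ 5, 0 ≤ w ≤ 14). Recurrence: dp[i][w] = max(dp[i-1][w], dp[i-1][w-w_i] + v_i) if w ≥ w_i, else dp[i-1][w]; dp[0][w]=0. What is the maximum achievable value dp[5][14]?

18

i\w   0   1   2   3   4   5   6   7   8   9  10  11  12  13  14
  0   0   0   0   0   0   0   0   0   0   0   0   0   0   0   0
  1   0   0   0   0   0   0   0   3   3   3   3   3   3   3   3
  2   0   0   0   0   0   0   0   3   3   3  12  12  12  12  12
  3   0   0   0   3   3   3   3   3   3   3  12  12  12  15  15
  4   0   0   6   6   6   9   9   9   9   9  12  12  18  18  18
  5   0   0   6   6   6   9   9   9   9   9  12  12  18  18  18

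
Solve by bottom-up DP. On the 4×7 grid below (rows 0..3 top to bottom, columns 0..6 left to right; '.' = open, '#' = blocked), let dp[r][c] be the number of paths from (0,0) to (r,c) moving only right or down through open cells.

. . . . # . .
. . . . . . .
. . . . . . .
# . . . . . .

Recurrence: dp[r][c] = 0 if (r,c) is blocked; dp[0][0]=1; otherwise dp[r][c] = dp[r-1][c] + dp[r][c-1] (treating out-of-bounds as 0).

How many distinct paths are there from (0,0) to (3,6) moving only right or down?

73

r\c   0   1   2   3   4   5   6
  0   1   1   1   1   0   0   0
  1   1   2   3   4   4   4   4
  2   1   3   6  10  14  18  22
  3   0   3   9  19  33  51  73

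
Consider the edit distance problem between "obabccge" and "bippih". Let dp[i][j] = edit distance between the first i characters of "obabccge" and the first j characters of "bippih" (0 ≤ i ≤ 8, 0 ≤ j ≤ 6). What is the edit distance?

7

   ''  b  i  p  p  i  h
''  0  1  2  3  4  5  6
 o  1  1  2  3  4  5  6
 b  2  1  2  3  4  5  6
 a  3  2  2  3  4  5  6
 b  4  3  3  3  4  5  6
 c  5  4  4  4  4  5  6
 c  6  5  5  5  5  5  6
 g  7  6  6  6  6  6  6
 e  8  7  7  7  7  7  7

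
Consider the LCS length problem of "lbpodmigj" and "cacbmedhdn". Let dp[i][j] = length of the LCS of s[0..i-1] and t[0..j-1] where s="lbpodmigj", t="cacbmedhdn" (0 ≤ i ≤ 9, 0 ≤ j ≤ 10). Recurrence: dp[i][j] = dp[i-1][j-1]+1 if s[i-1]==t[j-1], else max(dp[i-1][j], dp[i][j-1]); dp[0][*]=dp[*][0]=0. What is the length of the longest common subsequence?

   ''  c  a  c  b  m  e  d  h  d  n
''  0  0  0  0  0  0  0  0  0  0  0
 l  0  0  0  0  0  0  0  0  0  0  0
 b  0  0  0  0  1  1  1  1  1  1  1
 p  0  0  0  0  1  1  1  1  1  1  1
 o  0  0  0  0  1  1  1  1  1  1  1
 d  0  0  0  0  1  1  1  2  2  2  2
 m  0  0  0  0  1  2  2  2  2  2  2
 i  0  0  0  0  1  2  2  2  2  2  2
 g  0  0  0  0  1  2  2  2  2  2  2
 j  0  0  0  0  1  2  2  2  2  2  2

2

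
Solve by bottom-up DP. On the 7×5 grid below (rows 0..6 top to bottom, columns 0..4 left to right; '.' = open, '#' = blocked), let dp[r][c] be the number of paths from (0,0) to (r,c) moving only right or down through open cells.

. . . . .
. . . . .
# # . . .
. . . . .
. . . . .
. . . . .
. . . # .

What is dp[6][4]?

51

r\c   0   1   2   3   4
  0   1   1   1   1   1
  1   1   2   3   4   5
  2   0   0   3   7  12
  3   0   0   3  10  22
  4   0   0   3  13  35
  5   0   0   3  16  51
  6   0   0   3   0  51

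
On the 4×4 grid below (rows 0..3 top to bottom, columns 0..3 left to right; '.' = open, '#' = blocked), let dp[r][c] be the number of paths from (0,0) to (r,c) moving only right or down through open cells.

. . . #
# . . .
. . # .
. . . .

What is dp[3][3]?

3

r\c   0   1   2   3
  0   1   1   1   0
  1   0   1   2   2
  2   0   1   0   2
  3   0   1   1   3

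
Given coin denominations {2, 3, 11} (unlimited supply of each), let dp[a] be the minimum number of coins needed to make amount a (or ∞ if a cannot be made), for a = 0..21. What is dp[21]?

 a  0  1  2  3  4  5  6  7  8  9 10 11 12 13 14 15 16 17 18 19 20 21
dp  0  -  1  1  2  2  2  3  3  3  4  1  4  2  2  3  3  3  4  4  4  5
(- denotes ∞ / unreachable)

5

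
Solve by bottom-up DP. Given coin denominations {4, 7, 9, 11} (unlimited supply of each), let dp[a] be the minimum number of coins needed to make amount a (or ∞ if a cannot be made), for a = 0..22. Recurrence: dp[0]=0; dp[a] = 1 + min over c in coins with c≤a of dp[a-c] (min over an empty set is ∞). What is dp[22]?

2

 a  0  1  2  3  4  5  6  7  8  9 10 11 12 13 14 15 16 17 18 19 20 21 22
dp  0  -  -  -  1  -  -  1  2  1  -  1  3  2  2  2  2  3  2  3  2  3  2
(- denotes ∞ / unreachable)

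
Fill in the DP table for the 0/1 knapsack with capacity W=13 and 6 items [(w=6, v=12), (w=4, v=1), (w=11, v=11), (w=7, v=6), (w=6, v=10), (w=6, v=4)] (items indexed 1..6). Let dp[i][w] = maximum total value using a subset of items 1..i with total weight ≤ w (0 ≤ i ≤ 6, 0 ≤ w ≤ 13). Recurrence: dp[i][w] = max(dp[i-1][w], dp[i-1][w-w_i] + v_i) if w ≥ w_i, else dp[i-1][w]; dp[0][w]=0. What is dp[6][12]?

22

i\w   0   1   2   3   4   5   6   7   8   9  10  11  12  13
  0   0   0   0   0   0   0   0   0   0   0   0   0   0   0
  1   0   0   0   0   0   0  12  12  12  12  12  12  12  12
  2   0   0   0   0   1   1  12  12  12  12  13  13  13  13
  3   0   0   0   0   1   1  12  12  12  12  13  13  13  13
  4   0   0   0   0   1   1  12  12  12  12  13  13  13  18
  5   0   0   0   0   1   1  12  12  12  12  13  13  22  22
  6   0   0   0   0   1   1  12  12  12  12  13  13  22  22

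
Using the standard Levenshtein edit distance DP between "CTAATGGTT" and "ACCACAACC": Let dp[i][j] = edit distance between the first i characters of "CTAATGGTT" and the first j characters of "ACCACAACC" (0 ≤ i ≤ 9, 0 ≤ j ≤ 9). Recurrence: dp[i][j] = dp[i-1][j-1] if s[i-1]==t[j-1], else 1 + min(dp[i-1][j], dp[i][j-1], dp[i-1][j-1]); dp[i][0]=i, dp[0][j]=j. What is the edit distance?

   ''  A  C  C  A  C  A  A  C  C
''  0  1  2  3  4  5  6  7  8  9
 C  1  1  1  2  3  4  5  6  7  8
 T  2  2  2  2  3  4  5  6  7  8
 A  3  2  3  3  2  3  4  5  6  7
 A  4  3  3  4  3  3  3  4  5  6
 T  5  4  4  4  4  4  4  4  5  6
 G  6  5  5  5  5  5  5  5  5  6
 G  7  6  6  6  6  6  6  6  6  6
 T  8  7  7  7  7  7  7  7  7  7
 T  9  8  8  8  8  8  8  8  8  8

8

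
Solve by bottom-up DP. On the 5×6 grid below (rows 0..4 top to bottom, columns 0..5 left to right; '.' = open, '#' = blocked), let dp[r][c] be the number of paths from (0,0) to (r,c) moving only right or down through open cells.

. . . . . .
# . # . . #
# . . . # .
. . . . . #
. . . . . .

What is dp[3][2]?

2

r\c   0   1   2   3   4   5
  0   1   1   1   1   1   1
  1   0   1   0   1   2   0
  2   0   1   1   2   0   0
  3   0   1   2   4   4   0
  4   0   1   3   7  11  11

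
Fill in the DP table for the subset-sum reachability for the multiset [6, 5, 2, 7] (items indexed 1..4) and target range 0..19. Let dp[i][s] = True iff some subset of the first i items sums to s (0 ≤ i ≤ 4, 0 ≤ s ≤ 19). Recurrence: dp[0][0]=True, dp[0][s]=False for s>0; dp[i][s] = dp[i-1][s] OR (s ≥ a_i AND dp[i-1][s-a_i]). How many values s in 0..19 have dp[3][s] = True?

i\s   0   1   2   3   4   5   6   7   8   9  10  11  12  13  14  15  16  17  18  19
  0   T   F   F   F   F   F   F   F   F   F   F   F   F   F   F   F   F   F   F   F
  1   T   F   F   F   F   F   T   F   F   F   F   F   F   F   F   F   F   F   F   F
  2   T   F   F   F   F   T   T   F   F   F   F   T   F   F   F   F   F   F   F   F
  3   T   F   T   F   F   T   T   T   T   F   F   T   F   T   F   F   F   F   F   F
  4   T   F   T   F   F   T   T   T   T   T   F   T   T   T   T   T   F   F   T   F

8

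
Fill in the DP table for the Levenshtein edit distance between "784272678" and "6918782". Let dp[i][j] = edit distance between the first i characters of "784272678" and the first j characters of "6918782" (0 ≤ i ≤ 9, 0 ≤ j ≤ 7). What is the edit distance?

   ''  6  9  1  8  7  8  2
''  0  1  2  3  4  5  6  7
 7  1  1  2  3  4  4  5  6
 8  2  2  2  3  3  4  4  5
 4  3  3  3  3  4  4  5  5
 2  4  4  4  4  4  5  5  5
 7  5  5  5  5  5  4  5  6
 2  6  6  6  6  6  5  5  5
 6  7  6  7  7  7  6  6  6
 7  8  7  7  8  8  7  7  7
 8  9  8  8  8  8  8  7  8

8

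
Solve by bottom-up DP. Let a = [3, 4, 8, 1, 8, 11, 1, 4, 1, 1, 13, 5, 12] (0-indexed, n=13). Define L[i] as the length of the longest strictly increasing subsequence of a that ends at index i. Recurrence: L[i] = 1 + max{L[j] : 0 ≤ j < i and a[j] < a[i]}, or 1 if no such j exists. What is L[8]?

1

   i    0    1    2    3    4    5    6    7    8    9   10   11   12
a[i]    3    4    8    1    8   11    1    4    1    1   13    5   12
L[i]    1    2    3    1    3    4    1    2    1    1    5    3    5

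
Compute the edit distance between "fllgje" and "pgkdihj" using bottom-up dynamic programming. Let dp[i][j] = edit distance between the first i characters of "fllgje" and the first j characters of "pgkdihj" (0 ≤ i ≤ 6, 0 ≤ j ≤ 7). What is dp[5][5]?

5

   ''  p  g  k  d  i  h  j
''  0  1  2  3  4  5  6  7
 f  1  1  2  3  4  5  6  7
 l  2  2  2  3  4  5  6  7
 l  3  3  3  3  4  5  6  7
 g  4  4  3  4  4  5  6  7
 j  5  5  4  4  5  5  6  6
 e  6  6  5  5  5  6  6  7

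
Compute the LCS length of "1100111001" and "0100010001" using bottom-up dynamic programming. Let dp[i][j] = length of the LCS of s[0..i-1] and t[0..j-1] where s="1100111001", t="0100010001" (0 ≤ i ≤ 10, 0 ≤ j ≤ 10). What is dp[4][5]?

   ''  0  1  0  0  0  1  0  0  0  1
''  0  0  0  0  0  0  0  0  0  0  0
 1  0  0  1  1  1  1  1  1  1  1  1
 1  0  0  1  1  1  1  2  2  2  2  2
 0  0  1  1  2  2  2  2  3  3  3  3
 0  0  1  1  2  3  3  3  3  4  4  4
 1  0  1  2  2  3  3  4  4  4  4  5
 1  0  1  2  2  3  3  4  4  4  4  5
 1  0  1  2  2  3  3  4  4  4  4  5
 0  0  1  2  3  3  4  4  5  5  5  5
 0  0  1  2  3  4  4  4  5  6  6  6
 1  0  1  2  3  4  4  5  5  6  6  7

3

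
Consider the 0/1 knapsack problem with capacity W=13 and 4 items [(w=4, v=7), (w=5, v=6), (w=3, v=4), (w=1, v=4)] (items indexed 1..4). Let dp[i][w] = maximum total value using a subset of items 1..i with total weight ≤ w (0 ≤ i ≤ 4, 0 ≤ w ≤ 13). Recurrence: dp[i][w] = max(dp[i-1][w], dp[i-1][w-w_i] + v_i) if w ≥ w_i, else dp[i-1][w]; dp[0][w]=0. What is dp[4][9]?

15

i\w   0   1   2   3   4   5   6   7   8   9  10  11  12  13
  0   0   0   0   0   0   0   0   0   0   0   0   0   0   0
  1   0   0   0   0   7   7   7   7   7   7   7   7   7   7
  2   0   0   0   0   7   7   7   7   7  13  13  13  13  13
  3   0   0   0   4   7   7   7  11  11  13  13  13  17  17
  4   0   4   4   4   8  11  11  11  15  15  17  17  17  21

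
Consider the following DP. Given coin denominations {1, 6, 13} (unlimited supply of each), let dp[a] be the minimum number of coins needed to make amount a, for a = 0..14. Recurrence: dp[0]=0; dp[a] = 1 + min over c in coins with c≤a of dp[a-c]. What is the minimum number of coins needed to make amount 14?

2

 a  0  1  2  3  4  5  6  7  8  9 10 11 12 13 14
dp  0  1  2  3  4  5  1  2  3  4  5  6  2  1  2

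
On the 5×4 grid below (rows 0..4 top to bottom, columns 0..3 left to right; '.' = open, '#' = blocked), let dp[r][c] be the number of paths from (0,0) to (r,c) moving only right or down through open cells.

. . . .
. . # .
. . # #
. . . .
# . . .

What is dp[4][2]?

8

r\c   0   1   2   3
  0   1   1   1   1
  1   1   2   0   1
  2   1   3   0   0
  3   1   4   4   4
  4   0   4   8  12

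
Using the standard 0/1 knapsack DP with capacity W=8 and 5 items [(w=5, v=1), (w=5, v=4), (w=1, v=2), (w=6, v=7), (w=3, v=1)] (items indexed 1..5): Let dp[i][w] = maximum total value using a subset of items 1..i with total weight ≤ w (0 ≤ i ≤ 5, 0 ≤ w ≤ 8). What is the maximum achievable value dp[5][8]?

9

i\w   0   1   2   3   4   5   6   7   8
  0   0   0   0   0   0   0   0   0   0
  1   0   0   0   0   0   1   1   1   1
  2   0   0   0   0   0   4   4   4   4
  3   0   2   2   2   2   4   6   6   6
  4   0   2   2   2   2   4   7   9   9
  5   0   2   2   2   3   4   7   9   9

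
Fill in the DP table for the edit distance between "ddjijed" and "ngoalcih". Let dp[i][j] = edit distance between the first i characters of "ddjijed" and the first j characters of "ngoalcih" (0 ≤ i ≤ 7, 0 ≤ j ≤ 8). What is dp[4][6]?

   ''  n  g  o  a  l  c  i  h
''  0  1  2  3  4  5  6  7  8
 d  1  1  2  3  4  5  6  7  8
 d  2  2  2  3  4  5  6  7  8
 j  3  3  3  3  4  5  6  7  8
 i  4  4  4  4  4  5  6  6  7
 j  5  5  5  5  5  5  6  7  7
 e  6  6  6  6  6  6  6  7  8
 d  7  7  7  7  7  7  7  7  8

6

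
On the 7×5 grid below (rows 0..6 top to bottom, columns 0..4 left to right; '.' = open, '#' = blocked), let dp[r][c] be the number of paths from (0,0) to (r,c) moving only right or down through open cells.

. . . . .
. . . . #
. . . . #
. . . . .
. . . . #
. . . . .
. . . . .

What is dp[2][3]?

10

r\c   0   1   2   3   4
  0   1   1   1   1   1
  1   1   2   3   4   0
  2   1   3   6  10   0
  3   1   4  10  20  20
  4   1   5  15  35   0
  5   1   6  21  56  56
  6   1   7  28  84 140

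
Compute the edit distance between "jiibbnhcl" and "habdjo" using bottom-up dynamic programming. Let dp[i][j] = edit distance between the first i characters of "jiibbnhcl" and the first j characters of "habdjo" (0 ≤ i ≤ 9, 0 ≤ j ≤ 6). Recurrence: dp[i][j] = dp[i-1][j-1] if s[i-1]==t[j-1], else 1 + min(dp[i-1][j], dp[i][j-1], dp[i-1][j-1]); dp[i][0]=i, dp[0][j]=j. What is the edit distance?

8

   ''  h  a  b  d  j  o
''  0  1  2  3  4  5  6
 j  1  1  2  3  4  4  5
 i  2  2  2  3  4  5  5
 i  3  3  3  3  4  5  6
 b  4  4  4  3  4  5  6
 b  5  5  5  4  4  5  6
 n  6  6  6  5  5  5  6
 h  7  6  7  6  6  6  6
 c  8  7  7  7  7  7  7
 l  9  8  8  8  8  8  8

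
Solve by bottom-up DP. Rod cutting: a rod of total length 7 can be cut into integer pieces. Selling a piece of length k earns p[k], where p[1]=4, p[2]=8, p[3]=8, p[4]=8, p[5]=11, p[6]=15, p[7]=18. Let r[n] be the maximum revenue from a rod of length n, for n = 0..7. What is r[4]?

   n    0    1    2    3    4    5    6    7
r[n]    0    4    8   12   16   20   24   28

16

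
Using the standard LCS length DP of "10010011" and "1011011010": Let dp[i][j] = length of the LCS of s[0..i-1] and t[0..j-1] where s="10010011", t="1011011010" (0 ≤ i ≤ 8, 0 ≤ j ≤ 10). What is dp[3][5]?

3

   ''  1  0  1  1  0  1  1  0  1  0
''  0  0  0  0  0  0  0  0  0  0  0
 1  0  1  1  1  1  1  1  1  1  1  1
 0  0  1  2  2  2  2  2  2  2  2  2
 0  0  1  2  2  2  3  3  3  3  3  3
 1  0  1  2  3  3  3  4  4  4  4  4
 0  0  1  2  3  3  4  4  4  5  5  5
 0  0  1  2  3  3  4  4  4  5  5  6
 1  0  1  2  3  4  4  5  5  5  6  6
 1  0  1  2  3  4  4  5  6  6  6  6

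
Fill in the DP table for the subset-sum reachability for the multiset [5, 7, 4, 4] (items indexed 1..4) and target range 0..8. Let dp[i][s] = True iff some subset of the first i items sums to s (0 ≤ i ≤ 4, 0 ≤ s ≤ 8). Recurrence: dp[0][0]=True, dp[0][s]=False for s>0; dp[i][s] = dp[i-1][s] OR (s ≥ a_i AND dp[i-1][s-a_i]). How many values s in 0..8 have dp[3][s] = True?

4

i\s   0   1   2   3   4   5   6   7   8
  0   T   F   F   F   F   F   F   F   F
  1   T   F   F   F   F   T   F   F   F
  2   T   F   F   F   F   T   F   T   F
  3   T   F   F   F   T   T   F   T   F
  4   T   F   F   F   T   T   F   T   T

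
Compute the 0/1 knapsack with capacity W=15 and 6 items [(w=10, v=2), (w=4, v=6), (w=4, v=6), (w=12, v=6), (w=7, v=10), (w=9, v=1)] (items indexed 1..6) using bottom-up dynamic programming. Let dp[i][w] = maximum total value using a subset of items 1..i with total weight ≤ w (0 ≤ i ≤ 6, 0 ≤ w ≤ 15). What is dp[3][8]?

i\w   0   1   2   3   4   5   6   7   8   9  10  11  12  13  14  15
  0   0   0   0   0   0   0   0   0   0   0   0   0   0   0   0   0
  1   0   0   0   0   0   0   0   0   0   0   2   2   2   2   2   2
  2   0   0   0   0   6   6   6   6   6   6   6   6   6   6   8   8
  3   0   0   0   0   6   6   6   6  12  12  12  12  12  12  12  12
  4   0   0   0   0   6   6   6   6  12  12  12  12  12  12  12  12
  5   0   0   0   0   6   6   6  10  12  12  12  16  16  16  16  22
  6   0   0   0   0   6   6   6  10  12  12  12  16  16  16  16  22

12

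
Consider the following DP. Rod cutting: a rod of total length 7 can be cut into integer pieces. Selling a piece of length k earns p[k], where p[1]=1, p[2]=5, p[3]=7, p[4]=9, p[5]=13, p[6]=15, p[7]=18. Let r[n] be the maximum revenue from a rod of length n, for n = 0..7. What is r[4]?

   n    0    1    2    3    4    5    6    7
r[n]    0    1    5    7   10   13   15   18

10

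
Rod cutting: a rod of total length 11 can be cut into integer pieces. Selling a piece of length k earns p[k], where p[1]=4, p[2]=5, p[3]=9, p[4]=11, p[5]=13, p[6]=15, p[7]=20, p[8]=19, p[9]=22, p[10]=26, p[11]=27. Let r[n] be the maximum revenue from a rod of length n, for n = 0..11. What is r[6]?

   n    0    1    2    3    4    5    6    7    8    9   10   11
r[n]    0    4    8   12   16   20   24   28   32   36   40   44

24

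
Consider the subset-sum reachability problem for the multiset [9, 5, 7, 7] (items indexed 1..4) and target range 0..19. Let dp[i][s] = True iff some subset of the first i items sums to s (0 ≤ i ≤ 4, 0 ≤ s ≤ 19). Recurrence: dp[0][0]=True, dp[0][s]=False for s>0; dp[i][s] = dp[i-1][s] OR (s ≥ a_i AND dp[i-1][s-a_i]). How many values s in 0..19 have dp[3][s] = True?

i\s   0   1   2   3   4   5   6   7   8   9  10  11  12  13  14  15  16  17  18  19
  0   T   F   F   F   F   F   F   F   F   F   F   F   F   F   F   F   F   F   F   F
  1   T   F   F   F   F   F   F   F   F   T   F   F   F   F   F   F   F   F   F   F
  2   T   F   F   F   F   T   F   F   F   T   F   F   F   F   T   F   F   F   F   F
  3   T   F   F   F   F   T   F   T   F   T   F   F   T   F   T   F   T   F   F   F
  4   T   F   F   F   F   T   F   T   F   T   F   F   T   F   T   F   T   F   F   T

7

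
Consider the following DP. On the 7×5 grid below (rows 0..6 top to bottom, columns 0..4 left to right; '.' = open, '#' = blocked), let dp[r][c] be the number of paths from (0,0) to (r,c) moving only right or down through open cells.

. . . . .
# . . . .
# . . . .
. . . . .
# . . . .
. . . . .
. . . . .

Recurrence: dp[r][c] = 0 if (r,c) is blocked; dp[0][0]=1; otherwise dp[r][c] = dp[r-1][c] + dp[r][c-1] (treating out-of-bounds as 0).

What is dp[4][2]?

5

r\c   0   1   2   3   4
  0   1   1   1   1   1
  1   0   1   2   3   4
  2   0   1   3   6  10
  3   0   1   4  10  20
  4   0   1   5  15  35
  5   0   1   6  21  56
  6   0   1   7  28  84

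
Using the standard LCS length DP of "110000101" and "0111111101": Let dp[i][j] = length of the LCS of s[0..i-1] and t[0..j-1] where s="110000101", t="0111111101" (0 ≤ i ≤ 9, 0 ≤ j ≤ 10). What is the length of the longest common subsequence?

5

   ''  0  1  1  1  1  1  1  1  0  1
''  0  0  0  0  0  0  0  0  0  0  0
 1  0  0  1  1  1  1  1  1  1  1  1
 1  0  0  1  2  2  2  2  2  2  2  2
 0  0  1  1  2  2  2  2  2  2  3  3
 0  0  1  1  2  2  2  2  2  2  3  3
 0  0  1  1  2  2  2  2  2  2  3  3
 0  0  1  1  2  2  2  2  2  2  3  3
 1  0  1  2  2  3  3  3  3  3  3  4
 0  0  1  2  2  3  3  3  3  3  4  4
 1  0  1  2  3  3  4  4  4  4  4  5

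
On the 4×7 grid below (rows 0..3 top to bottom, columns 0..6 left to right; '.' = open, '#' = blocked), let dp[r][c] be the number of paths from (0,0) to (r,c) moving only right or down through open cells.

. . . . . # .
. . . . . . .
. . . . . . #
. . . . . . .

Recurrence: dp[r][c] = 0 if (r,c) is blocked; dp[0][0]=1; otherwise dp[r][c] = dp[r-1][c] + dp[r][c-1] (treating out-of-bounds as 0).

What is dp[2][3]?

r\c   0   1   2   3   4   5   6
  0   1   1   1   1   1   0   0
  1   1   2   3   4   5   5   5
  2   1   3   6  10  15  20   0
  3   1   4  10  20  35  55  55

10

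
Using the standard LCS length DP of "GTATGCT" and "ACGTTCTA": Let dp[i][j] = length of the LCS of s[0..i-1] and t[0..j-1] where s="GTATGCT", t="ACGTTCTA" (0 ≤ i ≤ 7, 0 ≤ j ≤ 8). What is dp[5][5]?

3

   ''  A  C  G  T  T  C  T  A
''  0  0  0  0  0  0  0  0  0
 G  0  0  0  1  1  1  1  1  1
 T  0  0  0  1  2  2  2  2  2
 A  0  1  1  1  2  2  2  2  3
 T  0  1  1  1  2  3  3  3  3
 G  0  1  1  2  2  3  3  3  3
 C  0  1  2  2  2  3  4  4  4
 T  0  1  2  2  3  3  4  5  5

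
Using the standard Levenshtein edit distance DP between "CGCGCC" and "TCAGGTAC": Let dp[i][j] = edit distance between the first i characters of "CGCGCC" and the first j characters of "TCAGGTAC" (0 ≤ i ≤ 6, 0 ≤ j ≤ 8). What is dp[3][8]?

5

   ''  T  C  A  G  G  T  A  C
''  0  1  2  3  4  5  6  7  8
 C  1  1  1  2  3  4  5  6  7
 G  2  2  2  2  2  3  4  5  6
 C  3  3  2  3  3  3  4  5  5
 G  4  4  3  3  3  3  4  5  6
 C  5  5  4  4  4  4  4  5  5
 C  6  6  5  5  5  5  5  5  5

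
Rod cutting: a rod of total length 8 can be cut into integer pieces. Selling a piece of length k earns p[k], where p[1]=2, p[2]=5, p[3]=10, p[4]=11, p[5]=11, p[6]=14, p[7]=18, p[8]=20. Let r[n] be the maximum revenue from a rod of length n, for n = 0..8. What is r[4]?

12

   n    0    1    2    3    4    5    6    7    8
r[n]    0    2    5   10   12   15   20   22   25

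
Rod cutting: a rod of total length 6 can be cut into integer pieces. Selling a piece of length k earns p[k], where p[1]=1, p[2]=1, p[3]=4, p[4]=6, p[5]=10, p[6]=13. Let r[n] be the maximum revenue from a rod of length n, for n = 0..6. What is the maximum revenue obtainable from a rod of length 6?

   n    0    1    2    3    4    5    6
r[n]    0    1    2    4    6   10   13

13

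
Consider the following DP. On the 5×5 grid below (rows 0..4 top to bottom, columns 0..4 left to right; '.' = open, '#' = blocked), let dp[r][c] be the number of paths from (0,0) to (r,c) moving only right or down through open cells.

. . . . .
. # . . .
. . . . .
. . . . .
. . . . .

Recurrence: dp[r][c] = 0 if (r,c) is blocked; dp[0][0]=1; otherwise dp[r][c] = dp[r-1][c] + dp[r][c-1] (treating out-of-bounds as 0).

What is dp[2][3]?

4

r\c   0   1   2   3   4
  0   1   1   1   1   1
  1   1   0   1   2   3
  2   1   1   2   4   7
  3   1   2   4   8  15
  4   1   3   7  15  30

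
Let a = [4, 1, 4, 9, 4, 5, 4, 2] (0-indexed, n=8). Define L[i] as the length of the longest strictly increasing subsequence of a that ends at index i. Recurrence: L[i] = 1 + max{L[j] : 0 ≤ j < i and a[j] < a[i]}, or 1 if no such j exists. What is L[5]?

3

   i    0    1    2    3    4    5    6    7
a[i]    4    1    4    9    4    5    4    2
L[i]    1    1    2    3    2    3    2    2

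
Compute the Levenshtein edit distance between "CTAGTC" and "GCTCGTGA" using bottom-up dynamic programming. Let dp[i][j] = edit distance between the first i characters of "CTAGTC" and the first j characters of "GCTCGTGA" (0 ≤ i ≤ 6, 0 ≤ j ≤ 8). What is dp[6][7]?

   ''  G  C  T  C  G  T  G  A
''  0  1  2  3  4  5  6  7  8
 C  1  1  1  2  3  4  5  6  7
 T  2  2  2  1  2  3  4  5  6
 A  3  3  3  2  2  3  4  5  5
 G  4  3  4  3  3  2  3  4  5
 T  5  4  4  4  4  3  2  3  4
 C  6  5  4  5  4  4  3  3  4

3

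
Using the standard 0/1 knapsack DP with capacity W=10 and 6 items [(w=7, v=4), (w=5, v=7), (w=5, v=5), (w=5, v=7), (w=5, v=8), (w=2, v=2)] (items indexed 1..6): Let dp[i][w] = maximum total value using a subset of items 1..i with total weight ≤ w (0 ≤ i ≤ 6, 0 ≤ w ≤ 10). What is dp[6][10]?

i\w   0   1   2   3   4   5   6   7   8   9  10
  0   0   0   0   0   0   0   0   0   0   0   0
  1   0   0   0   0   0   0   0   4   4   4   4
  2   0   0   0   0   0   7   7   7   7   7   7
  3   0   0   0   0   0   7   7   7   7   7  12
  4   0   0   0   0   0   7   7   7   7   7  14
  5   0   0   0   0   0   8   8   8   8   8  15
  6   0   0   2   2   2   8   8  10  10  10  15

15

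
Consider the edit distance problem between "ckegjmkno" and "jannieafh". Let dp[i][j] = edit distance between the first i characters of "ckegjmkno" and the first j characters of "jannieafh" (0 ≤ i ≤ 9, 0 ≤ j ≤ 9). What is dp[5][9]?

8

   ''  j  a  n  n  i  e  a  f  h
''  0  1  2  3  4  5  6  7  8  9
 c  1  1  2  3  4  5  6  7  8  9
 k  2  2  2  3  4  5  6  7  8  9
 e  3  3  3  3  4  5  5  6  7  8
 g  4  4  4  4  4  5  6  6  7  8
 j  5  4  5  5  5  5  6  7  7  8
 m  6  5  5  6  6  6  6  7  8  8
 k  7  6  6  6  7  7  7  7  8  9
 n  8  7  7  6  6  7  8  8  8  9
 o  9  8  8  7  7  7  8  9  9  9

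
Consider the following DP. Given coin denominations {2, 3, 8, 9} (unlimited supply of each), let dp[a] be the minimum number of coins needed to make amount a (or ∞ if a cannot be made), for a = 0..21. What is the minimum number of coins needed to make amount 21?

3

 a  0  1  2  3  4  5  6  7  8  9 10 11 12 13 14 15 16 17 18 19 20 21
dp  0  -  1  1  2  2  2  3  1  1  2  2  2  3  3  3  2  2  2  3  3  3
(- denotes ∞ / unreachable)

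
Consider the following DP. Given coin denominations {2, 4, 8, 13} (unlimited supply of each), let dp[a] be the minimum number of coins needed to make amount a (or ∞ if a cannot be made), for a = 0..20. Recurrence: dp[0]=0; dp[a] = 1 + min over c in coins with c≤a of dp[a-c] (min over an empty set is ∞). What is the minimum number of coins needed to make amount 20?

3

 a  0  1  2  3  4  5  6  7  8  9 10 11 12 13 14 15 16 17 18 19 20
dp  0  -  1  -  1  -  2  -  1  -  2  -  2  1  3  2  2  2  3  3  3
(- denotes ∞ / unreachable)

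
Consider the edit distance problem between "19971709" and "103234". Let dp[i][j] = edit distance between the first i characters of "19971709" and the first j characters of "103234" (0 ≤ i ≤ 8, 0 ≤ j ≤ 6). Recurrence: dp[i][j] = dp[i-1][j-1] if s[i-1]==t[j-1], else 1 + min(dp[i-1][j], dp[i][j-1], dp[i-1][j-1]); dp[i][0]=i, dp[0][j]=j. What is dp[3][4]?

3

   ''  1  0  3  2  3  4
''  0  1  2  3  4  5  6
 1  1  0  1  2  3  4  5
 9  2  1  1  2  3  4  5
 9  3  2  2  2  3  4  5
 7  4  3  3  3  3  4  5
 1  5  4  4  4  4  4  5
 7  6  5  5  5  5  5  5
 0  7  6  5  6  6  6  6
 9  8  7  6  6  7  7  7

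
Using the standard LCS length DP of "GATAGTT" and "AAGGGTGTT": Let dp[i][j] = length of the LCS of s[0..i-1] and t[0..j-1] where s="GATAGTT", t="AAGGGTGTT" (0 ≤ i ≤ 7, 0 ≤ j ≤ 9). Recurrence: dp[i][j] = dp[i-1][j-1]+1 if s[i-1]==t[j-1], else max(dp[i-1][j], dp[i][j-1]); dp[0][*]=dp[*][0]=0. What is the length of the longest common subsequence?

5

   ''  A  A  G  G  G  T  G  T  T
''  0  0  0  0  0  0  0  0  0  0
 G  0  0  0  1  1  1  1  1  1  1
 A  0  1  1  1  1  1  1  1  1  1
 T  0  1  1  1  1  1  2  2  2  2
 A  0  1  2  2  2  2  2  2  2  2
 G  0  1  2  3  3  3  3  3  3  3
 T  0  1  2  3  3  3  4  4  4  4
 T  0  1  2  3  3  3  4  4  5  5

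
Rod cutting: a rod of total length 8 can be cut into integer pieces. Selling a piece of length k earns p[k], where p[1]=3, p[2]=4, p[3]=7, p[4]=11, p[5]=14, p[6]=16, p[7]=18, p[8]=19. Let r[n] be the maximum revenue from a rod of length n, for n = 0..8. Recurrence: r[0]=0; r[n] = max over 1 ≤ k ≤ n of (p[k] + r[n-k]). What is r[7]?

21

   n    0    1    2    3    4    5    6    7    8
r[n]    0    3    6    9   12   15   18   21   24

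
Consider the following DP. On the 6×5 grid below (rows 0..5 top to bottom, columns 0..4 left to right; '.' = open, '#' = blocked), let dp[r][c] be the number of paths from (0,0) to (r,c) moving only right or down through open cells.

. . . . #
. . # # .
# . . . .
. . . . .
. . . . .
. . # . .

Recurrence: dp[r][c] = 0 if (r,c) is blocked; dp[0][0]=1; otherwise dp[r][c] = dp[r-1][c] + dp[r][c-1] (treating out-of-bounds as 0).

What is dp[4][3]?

r\c   0   1   2   3   4
  0   1   1   1   1   0
  1   1   2   0   0   0
  2   0   2   2   2   2
  3   0   2   4   6   8
  4   0   2   6  12  20
  5   0   2   0  12  32

12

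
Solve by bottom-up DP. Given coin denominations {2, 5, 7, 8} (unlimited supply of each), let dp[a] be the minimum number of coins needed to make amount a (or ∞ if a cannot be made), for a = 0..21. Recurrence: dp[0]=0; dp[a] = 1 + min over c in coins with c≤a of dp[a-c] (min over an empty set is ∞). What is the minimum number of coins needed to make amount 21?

3

 a  0  1  2  3  4  5  6  7  8  9 10 11 12 13 14 15 16 17 18 19 20 21
dp  0  -  1  -  2  1  3  1  1  2  2  3  2  2  2  2  2  3  3  3  3  3
(- denotes ∞ / unreachable)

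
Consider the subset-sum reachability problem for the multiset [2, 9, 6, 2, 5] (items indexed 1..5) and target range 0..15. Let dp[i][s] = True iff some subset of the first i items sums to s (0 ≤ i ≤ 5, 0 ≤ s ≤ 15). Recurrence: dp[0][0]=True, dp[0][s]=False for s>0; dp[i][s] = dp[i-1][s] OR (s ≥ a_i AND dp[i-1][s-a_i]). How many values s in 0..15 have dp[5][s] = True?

i\s   0   1   2   3   4   5   6   7   8   9  10  11  12  13  14  15
  0   T   F   F   F   F   F   F   F   F   F   F   F   F   F   F   F
  1   T   F   T   F   F   F   F   F   F   F   F   F   F   F   F   F
  2   T   F   T   F   F   F   F   F   F   T   F   T   F   F   F   F
  3   T   F   T   F   F   F   T   F   T   T   F   T   F   F   F   T
  4   T   F   T   F   T   F   T   F   T   T   T   T   F   T   F   T
  5   T   F   T   F   T   T   T   T   T   T   T   T   F   T   T   T

13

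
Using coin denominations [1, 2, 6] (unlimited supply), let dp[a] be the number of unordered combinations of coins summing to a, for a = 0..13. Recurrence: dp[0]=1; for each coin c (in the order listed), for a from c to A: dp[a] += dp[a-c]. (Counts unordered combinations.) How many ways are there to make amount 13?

after  coin     0     1     2     3     4     5     6     7     8     9    10    11    12    13
          1     1     1     1     1     1     1     1     1     1     1     1     1     1     1
          2     1     1     2     2     3     3     4     4     5     5     6     6     7     7
          6     1     1     2     2     3     3     5     5     7     7     9     9    12    12

12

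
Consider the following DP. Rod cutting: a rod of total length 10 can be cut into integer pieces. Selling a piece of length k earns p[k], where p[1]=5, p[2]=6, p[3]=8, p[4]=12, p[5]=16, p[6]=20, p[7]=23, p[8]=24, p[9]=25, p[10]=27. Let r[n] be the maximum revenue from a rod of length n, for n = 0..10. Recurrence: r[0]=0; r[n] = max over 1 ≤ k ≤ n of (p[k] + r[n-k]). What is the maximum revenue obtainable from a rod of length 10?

50

   n    0    1    2    3    4    5    6    7    8    9   10
r[n]    0    5   10   15   20   25   30   35   40   45   50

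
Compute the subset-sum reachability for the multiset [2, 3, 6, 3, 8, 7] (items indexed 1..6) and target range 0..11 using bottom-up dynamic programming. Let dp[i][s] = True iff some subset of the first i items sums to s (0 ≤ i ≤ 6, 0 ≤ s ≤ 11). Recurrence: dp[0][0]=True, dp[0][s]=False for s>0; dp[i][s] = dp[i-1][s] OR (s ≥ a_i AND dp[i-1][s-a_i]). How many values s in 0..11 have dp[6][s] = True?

10

i\s   0   1   2   3   4   5   6   7   8   9  10  11
  0   T   F   F   F   F   F   F   F   F   F   F   F
  1   T   F   T   F   F   F   F   F   F   F   F   F
  2   T   F   T   T   F   T   F   F   F   F   F   F
  3   T   F   T   T   F   T   T   F   T   T   F   T
  4   T   F   T   T   F   T   T   F   T   T   F   T
  5   T   F   T   T   F   T   T   F   T   T   T   T
  6   T   F   T   T   F   T   T   T   T   T   T   T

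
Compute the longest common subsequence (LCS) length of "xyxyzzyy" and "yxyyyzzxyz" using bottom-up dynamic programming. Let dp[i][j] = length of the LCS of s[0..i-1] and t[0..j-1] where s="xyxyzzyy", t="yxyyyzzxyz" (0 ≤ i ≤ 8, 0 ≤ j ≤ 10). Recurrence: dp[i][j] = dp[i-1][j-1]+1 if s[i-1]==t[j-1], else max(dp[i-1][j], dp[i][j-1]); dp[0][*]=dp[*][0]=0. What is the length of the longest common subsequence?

   ''  y  x  y  y  y  z  z  x  y  z
''  0  0  0  0  0  0  0  0  0  0  0
 x  0  0  1  1  1  1  1  1  1  1  1
 y  0  1  1  2  2  2  2  2  2  2  2
 x  0  1  2  2  2  2  2  2  3  3  3
 y  0  1  2  3  3  3  3  3  3  4  4
 z  0  1  2  3  3  3  4  4  4  4  5
 z  0  1  2  3  3  3  4  5  5  5  5
 y  0  1  2  3  4  4  4  5  5  6  6
 y  0  1  2  3  4  5  5  5  5  6  6

6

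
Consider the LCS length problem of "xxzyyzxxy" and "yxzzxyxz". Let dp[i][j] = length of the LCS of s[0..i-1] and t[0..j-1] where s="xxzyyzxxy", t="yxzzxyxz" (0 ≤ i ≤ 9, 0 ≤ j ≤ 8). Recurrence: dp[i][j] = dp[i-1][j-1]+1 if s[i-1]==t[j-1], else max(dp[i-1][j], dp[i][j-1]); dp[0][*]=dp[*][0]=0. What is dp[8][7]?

5

   ''  y  x  z  z  x  y  x  z
''  0  0  0  0  0  0  0  0  0
 x  0  0  1  1  1  1  1  1  1
 x  0  0  1  1  1  2  2  2  2
 z  0  0  1  2  2  2  2  2  3
 y  0  1  1  2  2  2  3  3  3
 y  0  1  1  2  2  2  3  3  3
 z  0  1  1  2  3  3  3  3  4
 x  0  1  2  2  3  4  4  4  4
 x  0  1  2  2  3  4  4  5  5
 y  0  1  2  2  3  4  5  5  5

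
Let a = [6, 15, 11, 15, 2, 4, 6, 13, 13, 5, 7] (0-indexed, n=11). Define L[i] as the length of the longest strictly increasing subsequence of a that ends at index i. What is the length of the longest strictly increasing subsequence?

   i    0    1    2    3    4    5    6    7    8    9   10
a[i]    6   15   11   15    2    4    6   13   13    5    7
L[i]    1    2    2    3    1    2    3    4    4    3    4

4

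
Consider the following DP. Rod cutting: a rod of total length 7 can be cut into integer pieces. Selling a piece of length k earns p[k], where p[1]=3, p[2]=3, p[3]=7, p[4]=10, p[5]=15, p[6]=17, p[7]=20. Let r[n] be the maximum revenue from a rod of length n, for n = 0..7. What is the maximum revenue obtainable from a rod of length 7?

21

   n    0    1    2    3    4    5    6    7
r[n]    0    3    6    9   12   15   18   21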